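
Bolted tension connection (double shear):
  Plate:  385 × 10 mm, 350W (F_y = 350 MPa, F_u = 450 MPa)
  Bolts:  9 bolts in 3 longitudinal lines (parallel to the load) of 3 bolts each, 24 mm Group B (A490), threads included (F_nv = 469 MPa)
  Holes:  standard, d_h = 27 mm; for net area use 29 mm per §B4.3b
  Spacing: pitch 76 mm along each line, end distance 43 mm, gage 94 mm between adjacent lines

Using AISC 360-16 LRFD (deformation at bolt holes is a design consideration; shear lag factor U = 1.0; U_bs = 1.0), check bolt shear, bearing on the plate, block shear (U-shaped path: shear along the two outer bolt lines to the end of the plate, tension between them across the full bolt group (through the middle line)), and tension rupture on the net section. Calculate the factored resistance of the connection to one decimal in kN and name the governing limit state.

Bolt shear: A_b = π(24)²/4 = 452.39 mm². φR_n = 0.75 × 469 × 452.39 × 9 × 2 = 2864.3 kN.
Bearing (10 mm plate, F_u = 450 MPa): end bolts L_c = 43 − 27/2 = 29.5, R_n = min(1.2×29.5×10×450, 2.4×24×10×450) = 159.3 kN/bolt; interior L_c = 76 − 27 = 49, R_n = 259.2 kN/bolt. φR_n = 0.75 × (3×159.3 + 6×259.2) = 1524.8 kN.
Block shear: shear path 2×[43+2×76] = 2×195 mm, A_gv = 3900, A_nv = 2×(195 − 2.5×29)×10 = 2450 mm²; tension across gage: (188 − 2×29)×10 = 1300 mm². R_n = min(0.6×450×2450, 0.6×350×3900) + 1.0×450×1300 = min(661.5, 819) + 585 = 1246.5 kN. φR_n = 0.75 × 1246.5 = 934.9 kN.
Tension rupture (net): A_n = (385 − 3×29)×10 = 2980 mm² (U = 1.0, A_e = A_n). φR_n = 0.75 × 450 × 2980 = 1005.8 kN.
Governing: min(2864.3, 1524.8, 934.9, 1005.8) = 934.9 kN → block shear.

934.9 kN (block shear governs)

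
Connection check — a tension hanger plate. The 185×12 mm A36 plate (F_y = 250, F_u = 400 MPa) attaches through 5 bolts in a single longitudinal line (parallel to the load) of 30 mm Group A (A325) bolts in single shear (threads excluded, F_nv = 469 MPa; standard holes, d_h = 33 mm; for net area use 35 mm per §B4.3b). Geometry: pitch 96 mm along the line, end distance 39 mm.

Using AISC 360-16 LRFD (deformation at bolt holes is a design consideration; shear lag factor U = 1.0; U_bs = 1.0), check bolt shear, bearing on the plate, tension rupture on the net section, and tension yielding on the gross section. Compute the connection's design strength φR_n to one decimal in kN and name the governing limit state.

Bolt shear: A_b = π(30)²/4 = 706.86 mm². φR_n = 0.75 × 469 × 706.86 × 5 × 1 = 1243.2 kN.
Bearing (12 mm plate, F_u = 400 MPa): end bolts L_c = 39 − 33/2 = 22.5, R_n = min(1.2×22.5×12×400, 2.4×30×12×400) = 129.6 kN/bolt; interior L_c = 96 − 33 = 63, R_n = 345.6 kN/bolt. φR_n = 0.75 × (1×129.6 + 4×345.6) = 1134.0 kN.
Tension rupture (net): A_n = (185 − 1×35)×12 = 1800 mm² (U = 1.0, A_e = A_n). φR_n = 0.75 × 400 × 1800 = 540.0 kN.
Tension yield (gross): A_g = 185×12 = 2220 mm². φR_n = 0.90 × 250 × 2220 = 499.5 kN.
Governing: min(1243.2, 1134.0, 540.0, 499.5) = 499.5 kN → gross-section yield.

499.5 kN (gross-section yield governs)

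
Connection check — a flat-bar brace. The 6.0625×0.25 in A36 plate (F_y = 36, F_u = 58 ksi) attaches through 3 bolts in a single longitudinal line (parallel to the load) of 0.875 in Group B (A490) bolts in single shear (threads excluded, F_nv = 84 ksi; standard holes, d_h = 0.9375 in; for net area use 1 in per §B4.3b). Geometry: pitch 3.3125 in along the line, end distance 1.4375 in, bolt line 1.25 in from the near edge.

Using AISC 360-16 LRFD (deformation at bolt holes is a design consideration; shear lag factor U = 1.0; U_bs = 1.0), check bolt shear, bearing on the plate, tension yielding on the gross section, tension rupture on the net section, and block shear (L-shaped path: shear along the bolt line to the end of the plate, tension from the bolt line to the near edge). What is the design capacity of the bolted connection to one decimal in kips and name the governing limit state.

40.8 kips (block shear governs)

Bolt shear: A_b = π(0.875)²/4 = 0.60132 in². φR_n = 0.75 × 84 × 0.60132 × 3 × 1 = 113.6 kips.
Bearing (0.25 in plate, F_u = 58 ksi): end bolts L_c = 1.4375 − 0.9375/2 = 0.96875, R_n = min(1.2×0.96875×0.25×58, 2.4×0.875×0.25×58) = 16.856 kips/bolt; interior L_c = 3.3125 − 0.9375 = 2.375, R_n = 30.45 kips/bolt. φR_n = 0.75 × (1×16.856 + 2×30.45) = 58.3 kips.
Tension yield (gross): A_g = 6.0625×0.25 = 1.5156 in². φR_n = 0.90 × 36 × 1.5156 = 49.1 kips.
Tension rupture (net): A_n = (6.0625 − 1×1)×0.25 = 1.2656 in² (U = 1.0, A_e = A_n). φR_n = 0.75 × 58 × 1.2656 = 55.1 kips.
Block shear: shear path 1×[1.4375+2×3.3125] = 1×8.0625 in, A_gv = 2.0156, A_nv = 1×(8.0625 − 2.5×1)×0.25 = 1.3906 in²; tension to near edge: (1.25 − 0.5×1)×0.25 = 0.1875 in². R_n = min(0.6×58×1.3906, 0.6×36×2.0156) + 1.0×58×0.1875 = min(48.393, 43.537) + 10.875 = 54.412 kips. φR_n = 0.75 × 54.412 = 40.8 kips.
Governing: min(113.6, 58.3, 49.1, 55.1, 40.8) = 40.8 kips → block shear.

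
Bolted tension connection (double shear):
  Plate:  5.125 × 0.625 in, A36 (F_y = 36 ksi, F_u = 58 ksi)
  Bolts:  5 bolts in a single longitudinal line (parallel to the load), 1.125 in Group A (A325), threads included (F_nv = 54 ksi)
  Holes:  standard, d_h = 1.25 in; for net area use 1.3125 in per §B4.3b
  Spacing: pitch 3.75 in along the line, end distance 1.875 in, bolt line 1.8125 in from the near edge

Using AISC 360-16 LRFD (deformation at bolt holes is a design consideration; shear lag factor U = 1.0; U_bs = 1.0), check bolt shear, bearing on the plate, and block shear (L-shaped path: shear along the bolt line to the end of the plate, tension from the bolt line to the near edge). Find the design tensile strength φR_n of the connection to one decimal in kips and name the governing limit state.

202.3 kips (block shear governs)

Bolt shear: A_b = π(1.125)²/4 = 0.99402 in². φR_n = 0.75 × 54 × 0.99402 × 5 × 2 = 402.6 kips.
Bearing (0.625 in plate, F_u = 58 ksi): end bolts L_c = 1.875 − 1.25/2 = 1.25, R_n = min(1.2×1.25×0.625×58, 2.4×1.125×0.625×58) = 54.375 kips/bolt; interior L_c = 3.75 − 1.25 = 2.5, R_n = 97.875 kips/bolt. φR_n = 0.75 × (1×54.375 + 4×97.875) = 334.4 kips.
Block shear: shear path 1×[1.875+4×3.75] = 1×16.875 in, A_gv = 10.547, A_nv = 1×(16.875 − 4.5×1.3125)×0.625 = 6.8555 in²; tension to near edge: (1.8125 − 0.5×1.3125)×0.625 = 0.72266 in². R_n = min(0.6×58×6.8555, 0.6×36×10.547) + 1.0×58×0.72266 = min(238.57, 227.82) + 41.914 = 269.73 kips. φR_n = 0.75 × 269.73 = 202.3 kips.
Governing: min(402.6, 334.4, 202.3) = 202.3 kips → block shear.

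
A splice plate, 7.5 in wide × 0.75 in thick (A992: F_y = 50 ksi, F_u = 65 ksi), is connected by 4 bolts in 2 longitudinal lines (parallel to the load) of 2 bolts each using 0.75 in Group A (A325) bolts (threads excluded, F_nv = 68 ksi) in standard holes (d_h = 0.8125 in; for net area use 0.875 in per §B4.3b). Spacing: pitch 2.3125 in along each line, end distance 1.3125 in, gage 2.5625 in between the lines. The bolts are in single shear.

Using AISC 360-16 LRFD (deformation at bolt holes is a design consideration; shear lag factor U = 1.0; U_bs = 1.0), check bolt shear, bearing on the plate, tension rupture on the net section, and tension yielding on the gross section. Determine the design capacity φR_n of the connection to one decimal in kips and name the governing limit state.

90.1 kips (bolt shear governs)

Bolt shear: A_b = π(0.75)²/4 = 0.44179 in². φR_n = 0.75 × 68 × 0.44179 × 4 × 1 = 90.1 kips.
Bearing (0.75 in plate, F_u = 65 ksi): end bolts L_c = 1.3125 − 0.8125/2 = 0.90625, R_n = min(1.2×0.90625×0.75×65, 2.4×0.75×0.75×65) = 53.016 kips/bolt; interior L_c = 2.3125 − 0.8125 = 1.5, R_n = 87.75 kips/bolt. φR_n = 0.75 × (2×53.016 + 2×87.75) = 211.1 kips.
Tension rupture (net): A_n = (7.5 − 2×0.875)×0.75 = 4.3125 in² (U = 1.0, A_e = A_n). φR_n = 0.75 × 65 × 4.3125 = 210.2 kips.
Tension yield (gross): A_g = 7.5×0.75 = 5.625 in². φR_n = 0.90 × 50 × 5.625 = 253.1 kips.
Governing: min(90.1, 211.1, 210.2, 253.1) = 90.1 kips → bolt shear.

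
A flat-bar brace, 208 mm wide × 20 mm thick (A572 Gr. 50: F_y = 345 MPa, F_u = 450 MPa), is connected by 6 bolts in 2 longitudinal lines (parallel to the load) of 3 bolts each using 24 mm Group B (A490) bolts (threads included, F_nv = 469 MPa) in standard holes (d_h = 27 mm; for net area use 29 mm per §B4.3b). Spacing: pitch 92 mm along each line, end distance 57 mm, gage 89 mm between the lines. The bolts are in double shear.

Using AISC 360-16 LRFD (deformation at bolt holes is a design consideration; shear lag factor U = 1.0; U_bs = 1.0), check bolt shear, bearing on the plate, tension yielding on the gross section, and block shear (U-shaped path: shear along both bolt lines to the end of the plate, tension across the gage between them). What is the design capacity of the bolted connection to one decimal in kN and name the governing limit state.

1291.7 kN (gross-section yield governs)

Bolt shear: A_b = π(24)²/4 = 452.39 mm². φR_n = 0.75 × 469 × 452.39 × 6 × 2 = 1909.5 kN.
Bearing (20 mm plate, F_u = 450 MPa): end bolts L_c = 57 − 27/2 = 43.5, R_n = min(1.2×43.5×20×450, 2.4×24×20×450) = 469.8 kN/bolt; interior L_c = 92 − 27 = 65, R_n = 518.4 kN/bolt. φR_n = 0.75 × (2×469.8 + 4×518.4) = 2259.9 kN.
Tension yield (gross): A_g = 208×20 = 4160 mm². φR_n = 0.90 × 345 × 4160 = 1291.7 kN.
Block shear: shear path 2×[57+2×92] = 2×241 mm, A_gv = 9640, A_nv = 2×(241 − 2.5×29)×20 = 6740 mm²; tension across gage: (89 − 1×29)×20 = 1200 mm². R_n = min(0.6×450×6740, 0.6×345×9640) + 1.0×450×1200 = min(1819.8, 1995.5) + 540 = 2359.8 kN. φR_n = 0.75 × 2359.8 = 1769.9 kN.
Governing: min(1909.5, 2259.9, 1291.7, 1769.9) = 1291.7 kN → gross-section yield.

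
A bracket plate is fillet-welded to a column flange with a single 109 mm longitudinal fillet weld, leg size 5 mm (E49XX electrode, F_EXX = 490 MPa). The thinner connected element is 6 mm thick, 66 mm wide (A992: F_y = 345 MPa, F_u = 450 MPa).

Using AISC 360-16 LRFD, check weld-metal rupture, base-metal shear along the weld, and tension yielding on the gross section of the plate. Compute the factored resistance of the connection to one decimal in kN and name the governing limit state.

85.0 kN (weld metal governs)

Weld metal: throat = 0.707×5 = 3.535 mm, L = 109 mm. φR_n = 0.75 × 0.6 × 490 × 3.535 × 109 = 85.0 kN.
Base metal shear (6 mm plate): yield φR_n = 1.0×0.6×345×6×109 = 135.4 kN; rupture φR_n = 0.75×0.6×450×6×109 = 132.4 kN; take 132.4 kN (rupture).
Tension yield (gross): A_g = 66×6 = 396 mm². φR_n = 0.90 × 345 × 396 = 123.0 kN.
Governing: min(85.0, 132.4, 123.0) = 85.0 kN → weld metal.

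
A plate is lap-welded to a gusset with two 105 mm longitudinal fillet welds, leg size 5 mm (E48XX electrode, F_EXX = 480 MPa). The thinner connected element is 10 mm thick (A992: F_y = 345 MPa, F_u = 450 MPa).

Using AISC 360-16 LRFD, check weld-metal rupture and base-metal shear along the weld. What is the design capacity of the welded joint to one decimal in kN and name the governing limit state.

Weld metal: throat = 0.707×5 = 3.535 mm, L = 2×105 = 210 mm. φR_n = 0.75 × 0.6 × 480 × 3.535 × 210 = 160.3 kN.
Base metal shear (10 mm plate): yield φR_n = 1.0×0.6×345×10×210 = 434.7 kN; rupture φR_n = 0.75×0.6×450×10×210 = 425.3 kN; take 425.3 kN (rupture).
Governing: min(160.3, 425.3) = 160.3 kN → weld metal.

160.3 kN (weld metal governs)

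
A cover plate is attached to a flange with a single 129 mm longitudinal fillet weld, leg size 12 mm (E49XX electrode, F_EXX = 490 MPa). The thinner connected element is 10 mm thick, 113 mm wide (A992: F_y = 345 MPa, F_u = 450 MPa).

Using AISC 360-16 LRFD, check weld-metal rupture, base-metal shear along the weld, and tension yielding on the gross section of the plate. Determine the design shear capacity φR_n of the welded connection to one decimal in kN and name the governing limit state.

241.3 kN (weld metal governs)

Weld metal: throat = 0.707×12 = 8.484 mm, L = 129 mm. φR_n = 0.75 × 0.6 × 490 × 8.484 × 129 = 241.3 kN.
Base metal shear (10 mm plate): yield φR_n = 1.0×0.6×345×10×129 = 267.0 kN; rupture φR_n = 0.75×0.6×450×10×129 = 261.2 kN; take 261.2 kN (rupture).
Tension yield (gross): A_g = 113×10 = 1130 mm². φR_n = 0.90 × 345 × 1130 = 350.9 kN.
Governing: min(241.3, 261.2, 350.9) = 241.3 kN → weld metal.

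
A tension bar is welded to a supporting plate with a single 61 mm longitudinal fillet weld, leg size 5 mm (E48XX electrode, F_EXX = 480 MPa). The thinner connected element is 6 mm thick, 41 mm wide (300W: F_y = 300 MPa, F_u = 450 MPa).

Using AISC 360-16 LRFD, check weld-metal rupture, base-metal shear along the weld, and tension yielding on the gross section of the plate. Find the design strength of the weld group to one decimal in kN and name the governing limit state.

Weld metal: throat = 0.707×5 = 3.535 mm, L = 61 mm. φR_n = 0.75 × 0.6 × 480 × 3.535 × 61 = 46.6 kN.
Base metal shear (6 mm plate): yield φR_n = 1.0×0.6×300×6×61 = 65.9 kN; rupture φR_n = 0.75×0.6×450×6×61 = 74.1 kN; take 65.9 kN (yield).
Tension yield (gross): A_g = 41×6 = 246 mm². φR_n = 0.90 × 300 × 246 = 66.4 kN.
Governing: min(46.6, 65.9, 66.4) = 46.6 kN → weld metal.

46.6 kN (weld metal governs)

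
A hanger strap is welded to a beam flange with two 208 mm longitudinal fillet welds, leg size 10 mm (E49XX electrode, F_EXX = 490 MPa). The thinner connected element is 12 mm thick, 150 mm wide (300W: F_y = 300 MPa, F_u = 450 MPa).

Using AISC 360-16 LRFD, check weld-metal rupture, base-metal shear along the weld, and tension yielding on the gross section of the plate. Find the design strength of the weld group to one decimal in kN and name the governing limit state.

Weld metal: throat = 0.707×10 = 7.07 mm, L = 2×208 = 416 mm. φR_n = 0.75 × 0.6 × 490 × 7.07 × 416 = 648.5 kN.
Base metal shear (12 mm plate): yield φR_n = 1.0×0.6×300×12×416 = 898.6 kN; rupture φR_n = 0.75×0.6×450×12×416 = 1010.9 kN; take 898.6 kN (yield).
Tension yield (gross): A_g = 150×12 = 1800 mm². φR_n = 0.90 × 300 × 1800 = 486.0 kN.
Governing: min(648.5, 898.6, 486.0) = 486.0 kN → gross-section yield.

486.0 kN (gross-section yield governs)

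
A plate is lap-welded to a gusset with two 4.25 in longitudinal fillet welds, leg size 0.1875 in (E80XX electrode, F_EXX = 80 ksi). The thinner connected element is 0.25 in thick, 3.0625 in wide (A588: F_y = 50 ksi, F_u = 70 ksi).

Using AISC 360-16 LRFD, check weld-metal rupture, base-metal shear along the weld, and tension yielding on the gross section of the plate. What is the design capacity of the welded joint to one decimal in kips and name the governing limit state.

Weld metal: throat = 0.707×0.1875 = 0.13256 in, L = 2×4.25 = 8.5 in. φR_n = 0.75 × 0.6 × 80 × 0.13256 × 8.5 = 40.6 kips.
Base metal shear (0.25 in plate): yield φR_n = 1.0×0.6×50×0.25×8.5 = 63.8 kips; rupture φR_n = 0.75×0.6×70×0.25×8.5 = 66.9 kips; take 63.8 kips (yield).
Tension yield (gross): A_g = 3.0625×0.25 = 0.76563 in². φR_n = 0.90 × 50 × 0.76563 = 34.5 kips.
Governing: min(40.6, 63.8, 34.5) = 34.5 kips → gross-section yield.

34.5 kips (gross-section yield governs)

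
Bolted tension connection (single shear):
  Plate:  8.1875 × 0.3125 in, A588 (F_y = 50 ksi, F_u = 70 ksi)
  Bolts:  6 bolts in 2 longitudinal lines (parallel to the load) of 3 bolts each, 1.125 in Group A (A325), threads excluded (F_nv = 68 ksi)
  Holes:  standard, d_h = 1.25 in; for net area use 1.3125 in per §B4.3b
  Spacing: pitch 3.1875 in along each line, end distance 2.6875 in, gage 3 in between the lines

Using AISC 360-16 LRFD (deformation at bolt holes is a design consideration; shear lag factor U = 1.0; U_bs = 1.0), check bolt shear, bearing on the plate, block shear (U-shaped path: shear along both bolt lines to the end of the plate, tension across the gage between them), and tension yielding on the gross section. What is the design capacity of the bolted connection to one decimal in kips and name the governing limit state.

Bolt shear: A_b = π(1.125)²/4 = 0.99402 in². φR_n = 0.75 × 68 × 0.99402 × 6 × 1 = 304.2 kips.
Bearing (0.3125 in plate, F_u = 70 ksi): end bolts L_c = 2.6875 − 1.25/2 = 2.0625, R_n = min(1.2×2.0625×0.3125×70, 2.4×1.125×0.3125×70) = 54.141 kips/bolt; interior L_c = 3.1875 − 1.25 = 1.9375, R_n = 50.859 kips/bolt. φR_n = 0.75 × (2×54.141 + 4×50.859) = 233.8 kips.
Block shear: shear path 2×[2.6875+2×3.1875] = 2×9.0625 in, A_gv = 5.6641, A_nv = 2×(9.0625 − 2.5×1.3125)×0.3125 = 3.6133 in²; tension across gage: (3 − 1×1.3125)×0.3125 = 0.52734 in². R_n = min(0.6×70×3.6133, 0.6×50×5.6641) + 1.0×70×0.52734 = min(151.76, 169.92) + 36.914 = 188.67 kips. φR_n = 0.75 × 188.67 = 141.5 kips.
Tension yield (gross): A_g = 8.1875×0.3125 = 2.5586 in². φR_n = 0.90 × 50 × 2.5586 = 115.1 kips.
Governing: min(304.2, 233.8, 141.5, 115.1) = 115.1 kips → gross-section yield.

115.1 kips (gross-section yield governs)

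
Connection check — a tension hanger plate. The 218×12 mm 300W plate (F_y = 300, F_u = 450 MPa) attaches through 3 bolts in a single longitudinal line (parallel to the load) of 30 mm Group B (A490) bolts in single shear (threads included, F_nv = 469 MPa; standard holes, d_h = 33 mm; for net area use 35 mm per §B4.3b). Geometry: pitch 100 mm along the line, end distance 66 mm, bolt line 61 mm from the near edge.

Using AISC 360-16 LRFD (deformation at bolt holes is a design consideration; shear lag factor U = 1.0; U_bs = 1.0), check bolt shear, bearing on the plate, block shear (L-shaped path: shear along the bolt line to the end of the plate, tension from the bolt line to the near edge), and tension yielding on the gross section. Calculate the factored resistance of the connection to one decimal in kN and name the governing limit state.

Bolt shear: A_b = π(30)²/4 = 706.86 mm². φR_n = 0.75 × 469 × 706.86 × 3 × 1 = 745.9 kN.
Bearing (12 mm plate, F_u = 450 MPa): end bolts L_c = 66 − 33/2 = 49.5, R_n = min(1.2×49.5×12×450, 2.4×30×12×450) = 320.76 kN/bolt; interior L_c = 100 − 33 = 67, R_n = 388.8 kN/bolt. φR_n = 0.75 × (1×320.76 + 2×388.8) = 823.8 kN.
Block shear: shear path 1×[66+2×100] = 1×266 mm, A_gv = 3192, A_nv = 1×(266 − 2.5×35)×12 = 2142 mm²; tension to near edge: (61 − 0.5×35)×12 = 522 mm². R_n = min(0.6×450×2142, 0.6×300×3192) + 1.0×450×522 = min(578.34, 574.56) + 234.9 = 809.46 kN. φR_n = 0.75 × 809.46 = 607.1 kN.
Tension yield (gross): A_g = 218×12 = 2616 mm². φR_n = 0.90 × 300 × 2616 = 706.3 kN.
Governing: min(745.9, 823.8, 607.1, 706.3) = 607.1 kN → block shear.

607.1 kN (block shear governs)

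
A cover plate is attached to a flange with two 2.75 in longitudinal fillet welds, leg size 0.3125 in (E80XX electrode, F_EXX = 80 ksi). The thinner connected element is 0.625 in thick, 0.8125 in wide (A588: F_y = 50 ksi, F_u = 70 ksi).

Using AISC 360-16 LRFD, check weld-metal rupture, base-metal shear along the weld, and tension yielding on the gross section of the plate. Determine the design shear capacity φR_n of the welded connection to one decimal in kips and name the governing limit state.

22.9 kips (gross-section yield governs)

Weld metal: throat = 0.707×0.3125 = 0.22094 in, L = 2×2.75 = 5.5 in. φR_n = 0.75 × 0.6 × 80 × 0.22094 × 5.5 = 43.7 kips.
Base metal shear (0.625 in plate): yield φR_n = 1.0×0.6×50×0.625×5.5 = 103.1 kips; rupture φR_n = 0.75×0.6×70×0.625×5.5 = 108.3 kips; take 103.1 kips (yield).
Tension yield (gross): A_g = 0.8125×0.625 = 0.50781 in². φR_n = 0.90 × 50 × 0.50781 = 22.9 kips.
Governing: min(43.7, 103.1, 22.9) = 22.9 kips → gross-section yield.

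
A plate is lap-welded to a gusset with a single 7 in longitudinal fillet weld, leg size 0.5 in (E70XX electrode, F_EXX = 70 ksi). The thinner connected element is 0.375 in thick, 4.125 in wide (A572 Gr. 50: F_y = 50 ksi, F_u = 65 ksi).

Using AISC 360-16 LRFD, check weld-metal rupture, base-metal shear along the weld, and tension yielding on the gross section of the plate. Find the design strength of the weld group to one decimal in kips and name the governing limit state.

Weld metal: throat = 0.707×0.5 = 0.3535 in, L = 7 in. φR_n = 0.75 × 0.6 × 70 × 0.3535 × 7 = 77.9 kips.
Base metal shear (0.375 in plate): yield φR_n = 1.0×0.6×50×0.375×7 = 78.8 kips; rupture φR_n = 0.75×0.6×65×0.375×7 = 76.8 kips; take 76.8 kips (rupture).
Tension yield (gross): A_g = 4.125×0.375 = 1.5469 in². φR_n = 0.90 × 50 × 1.5469 = 69.6 kips.
Governing: min(77.9, 76.8, 69.6) = 69.6 kips → gross-section yield.

69.6 kips (gross-section yield governs)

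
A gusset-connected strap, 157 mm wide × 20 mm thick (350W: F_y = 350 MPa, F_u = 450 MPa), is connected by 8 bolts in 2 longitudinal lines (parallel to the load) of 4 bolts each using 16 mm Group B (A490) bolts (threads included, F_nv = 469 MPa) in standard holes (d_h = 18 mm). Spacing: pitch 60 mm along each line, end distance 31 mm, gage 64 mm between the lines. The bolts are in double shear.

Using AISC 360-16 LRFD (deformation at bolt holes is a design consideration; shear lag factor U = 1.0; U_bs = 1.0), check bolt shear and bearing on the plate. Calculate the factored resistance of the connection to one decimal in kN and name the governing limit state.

1131.6 kN (bolt shear governs)

Bolt shear: A_b = π(16)²/4 = 201.06 mm². φR_n = 0.75 × 469 × 201.06 × 8 × 2 = 1131.6 kN.
Bearing (20 mm plate, F_u = 450 MPa): end bolts L_c = 31 − 18/2 = 22, R_n = min(1.2×22×20×450, 2.4×16×20×450) = 237.6 kN/bolt; interior L_c = 60 − 18 = 42, R_n = 345.6 kN/bolt. φR_n = 0.75 × (2×237.6 + 6×345.6) = 1911.6 kN.
Governing: min(1131.6, 1911.6) = 1131.6 kN → bolt shear.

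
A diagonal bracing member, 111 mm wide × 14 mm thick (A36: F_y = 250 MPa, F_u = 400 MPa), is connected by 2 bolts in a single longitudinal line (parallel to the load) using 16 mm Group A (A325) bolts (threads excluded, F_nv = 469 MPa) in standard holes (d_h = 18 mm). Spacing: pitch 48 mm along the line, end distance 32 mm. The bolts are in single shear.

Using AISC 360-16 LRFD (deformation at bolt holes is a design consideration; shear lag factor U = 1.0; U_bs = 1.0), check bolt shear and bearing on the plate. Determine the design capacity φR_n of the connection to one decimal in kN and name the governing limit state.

Bolt shear: A_b = π(16)²/4 = 201.06 mm². φR_n = 0.75 × 469 × 201.06 × 2 × 1 = 141.4 kN.
Bearing (14 mm plate, F_u = 400 MPa): end bolts L_c = 32 − 18/2 = 23, R_n = min(1.2×23×14×400, 2.4×16×14×400) = 154.56 kN/bolt; interior L_c = 48 − 18 = 30, R_n = 201.6 kN/bolt. φR_n = 0.75 × (1×154.56 + 1×201.6) = 267.1 kN.
Governing: min(141.4, 267.1) = 141.4 kN → bolt shear.

141.4 kN (bolt shear governs)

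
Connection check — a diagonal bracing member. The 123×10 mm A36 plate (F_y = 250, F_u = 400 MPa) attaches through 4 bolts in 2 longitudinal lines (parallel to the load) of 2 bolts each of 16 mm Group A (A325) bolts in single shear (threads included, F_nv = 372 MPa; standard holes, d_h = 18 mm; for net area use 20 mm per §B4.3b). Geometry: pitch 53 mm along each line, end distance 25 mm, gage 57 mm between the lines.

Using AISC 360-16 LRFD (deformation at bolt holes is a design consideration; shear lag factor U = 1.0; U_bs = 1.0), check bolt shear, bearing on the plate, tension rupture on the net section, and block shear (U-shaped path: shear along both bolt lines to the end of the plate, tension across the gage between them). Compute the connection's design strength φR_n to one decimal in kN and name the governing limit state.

Bolt shear: A_b = π(16)²/4 = 201.06 mm². φR_n = 0.75 × 372 × 201.06 × 4 × 1 = 224.4 kN.
Bearing (10 mm plate, F_u = 400 MPa): end bolts L_c = 25 − 18/2 = 16, R_n = min(1.2×16×10×400, 2.4×16×10×400) = 76.8 kN/bolt; interior L_c = 53 − 18 = 35, R_n = 153.6 kN/bolt. φR_n = 0.75 × (2×76.8 + 2×153.6) = 345.6 kN.
Tension rupture (net): A_n = (123 − 2×20)×10 = 830 mm² (U = 1.0, A_e = A_n). φR_n = 0.75 × 400 × 830 = 249.0 kN.
Block shear: shear path 2×[25+1×53] = 2×78 mm, A_gv = 1560, A_nv = 2×(78 − 1.5×20)×10 = 960 mm²; tension across gage: (57 − 1×20)×10 = 370 mm². R_n = min(0.6×400×960, 0.6×250×1560) + 1.0×400×370 = min(230.4, 234) + 148 = 378.4 kN. φR_n = 0.75 × 378.4 = 283.8 kN.
Governing: min(224.4, 345.6, 249.0, 283.8) = 224.4 kN → bolt shear.

224.4 kN (bolt shear governs)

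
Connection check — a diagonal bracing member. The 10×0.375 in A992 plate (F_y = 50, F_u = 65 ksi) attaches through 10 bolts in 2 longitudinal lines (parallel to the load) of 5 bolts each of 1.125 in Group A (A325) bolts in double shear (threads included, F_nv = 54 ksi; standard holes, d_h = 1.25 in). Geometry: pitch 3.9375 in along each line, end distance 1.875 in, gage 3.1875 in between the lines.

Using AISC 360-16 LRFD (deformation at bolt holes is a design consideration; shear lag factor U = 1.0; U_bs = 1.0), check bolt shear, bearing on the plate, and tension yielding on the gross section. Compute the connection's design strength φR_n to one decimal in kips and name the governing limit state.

168.8 kips (gross-section yield governs)

Bolt shear: A_b = π(1.125)²/4 = 0.99402 in². φR_n = 0.75 × 54 × 0.99402 × 10 × 2 = 805.2 kips.
Bearing (0.375 in plate, F_u = 65 ksi): end bolts L_c = 1.875 − 1.25/2 = 1.25, R_n = min(1.2×1.25×0.375×65, 2.4×1.125×0.375×65) = 36.563 kips/bolt; interior L_c = 3.9375 − 1.25 = 2.6875, R_n = 65.813 kips/bolt. φR_n = 0.75 × (2×36.563 + 8×65.813) = 449.7 kips.
Tension yield (gross): A_g = 10×0.375 = 3.75 in². φR_n = 0.90 × 50 × 3.75 = 168.8 kips.
Governing: min(805.2, 449.7, 168.8) = 168.8 kips → gross-section yield.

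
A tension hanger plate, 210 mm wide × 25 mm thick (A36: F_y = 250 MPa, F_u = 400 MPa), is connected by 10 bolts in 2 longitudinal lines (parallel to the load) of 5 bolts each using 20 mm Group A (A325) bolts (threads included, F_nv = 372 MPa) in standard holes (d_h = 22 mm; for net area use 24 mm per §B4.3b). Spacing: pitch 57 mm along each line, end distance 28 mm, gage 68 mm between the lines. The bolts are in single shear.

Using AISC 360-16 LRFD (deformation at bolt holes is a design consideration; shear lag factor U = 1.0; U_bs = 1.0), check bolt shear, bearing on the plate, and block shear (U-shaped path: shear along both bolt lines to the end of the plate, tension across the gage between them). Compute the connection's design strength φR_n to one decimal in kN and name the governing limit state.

876.5 kN (bolt shear governs)

Bolt shear: A_b = π(20)²/4 = 314.16 mm². φR_n = 0.75 × 372 × 314.16 × 10 × 1 = 876.5 kN.
Bearing (25 mm plate, F_u = 400 MPa): end bolts L_c = 28 − 22/2 = 17, R_n = min(1.2×17×25×400, 2.4×20×25×400) = 204 kN/bolt; interior L_c = 57 − 22 = 35, R_n = 420 kN/bolt. φR_n = 0.75 × (2×204 + 8×420) = 2826.0 kN.
Block shear: shear path 2×[28+4×57] = 2×256 mm, A_gv = 12800, A_nv = 2×(256 − 4.5×24)×25 = 7400 mm²; tension across gage: (68 − 1×24)×25 = 1100 mm². R_n = min(0.6×400×7400, 0.6×250×12800) + 1.0×400×1100 = min(1776, 1920) + 440 = 2216 kN. φR_n = 0.75 × 2216 = 1662.0 kN.
Governing: min(876.5, 2826.0, 1662.0) = 876.5 kN → bolt shear.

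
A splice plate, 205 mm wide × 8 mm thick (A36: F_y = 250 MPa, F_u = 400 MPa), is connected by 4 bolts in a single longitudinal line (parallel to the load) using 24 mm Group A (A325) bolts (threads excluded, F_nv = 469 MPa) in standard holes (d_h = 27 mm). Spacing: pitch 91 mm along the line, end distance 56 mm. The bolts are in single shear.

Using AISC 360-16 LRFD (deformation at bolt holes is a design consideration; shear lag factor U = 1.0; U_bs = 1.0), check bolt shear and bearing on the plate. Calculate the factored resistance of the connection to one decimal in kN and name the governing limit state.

537.1 kN (bearing governs)

Bolt shear: A_b = π(24)²/4 = 452.39 mm². φR_n = 0.75 × 469 × 452.39 × 4 × 1 = 636.5 kN.
Bearing (8 mm plate, F_u = 400 MPa): end bolts L_c = 56 − 27/2 = 42.5, R_n = min(1.2×42.5×8×400, 2.4×24×8×400) = 163.2 kN/bolt; interior L_c = 91 − 27 = 64, R_n = 184.32 kN/bolt. φR_n = 0.75 × (1×163.2 + 3×184.32) = 537.1 kN.
Governing: min(636.5, 537.1) = 537.1 kN → bearing.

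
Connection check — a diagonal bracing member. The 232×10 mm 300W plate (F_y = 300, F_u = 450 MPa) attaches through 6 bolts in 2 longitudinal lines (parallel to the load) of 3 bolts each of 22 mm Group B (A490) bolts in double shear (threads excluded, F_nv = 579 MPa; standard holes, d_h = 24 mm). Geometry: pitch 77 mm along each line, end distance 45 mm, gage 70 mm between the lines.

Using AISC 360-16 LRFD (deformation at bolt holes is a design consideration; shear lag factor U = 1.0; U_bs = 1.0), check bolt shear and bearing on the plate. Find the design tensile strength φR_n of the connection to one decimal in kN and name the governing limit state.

Bolt shear: A_b = π(22)²/4 = 380.13 mm². φR_n = 0.75 × 579 × 380.13 × 6 × 2 = 1980.9 kN.
Bearing (10 mm plate, F_u = 450 MPa): end bolts L_c = 45 − 24/2 = 33, R_n = min(1.2×33×10×450, 2.4×22×10×450) = 178.2 kN/bolt; interior L_c = 77 − 24 = 53, R_n = 237.6 kN/bolt. φR_n = 0.75 × (2×178.2 + 4×237.6) = 980.1 kN.
Governing: min(1980.9, 980.1) = 980.1 kN → bearing.

980.1 kN (bearing governs)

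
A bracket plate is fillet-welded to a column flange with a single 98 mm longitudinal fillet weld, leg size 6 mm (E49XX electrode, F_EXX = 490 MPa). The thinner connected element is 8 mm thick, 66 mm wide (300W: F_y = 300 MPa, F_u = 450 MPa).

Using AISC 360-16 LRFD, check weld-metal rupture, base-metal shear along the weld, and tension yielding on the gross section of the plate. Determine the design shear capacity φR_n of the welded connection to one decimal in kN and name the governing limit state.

Weld metal: throat = 0.707×6 = 4.242 mm, L = 98 mm. φR_n = 0.75 × 0.6 × 490 × 4.242 × 98 = 91.7 kN.
Base metal shear (8 mm plate): yield φR_n = 1.0×0.6×300×8×98 = 141.1 kN; rupture φR_n = 0.75×0.6×450×8×98 = 158.8 kN; take 141.1 kN (yield).
Tension yield (gross): A_g = 66×8 = 528 mm². φR_n = 0.90 × 300 × 528 = 142.6 kN.
Governing: min(91.7, 141.1, 142.6) = 91.7 kN → weld metal.

91.7 kN (weld metal governs)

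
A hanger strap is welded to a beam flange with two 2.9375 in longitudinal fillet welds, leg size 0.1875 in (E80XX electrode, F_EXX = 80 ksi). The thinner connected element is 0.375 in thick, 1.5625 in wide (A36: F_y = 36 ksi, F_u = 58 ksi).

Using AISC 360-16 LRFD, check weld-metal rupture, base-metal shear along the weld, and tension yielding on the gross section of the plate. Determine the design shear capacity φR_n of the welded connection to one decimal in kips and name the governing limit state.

19.0 kips (gross-section yield governs)

Weld metal: throat = 0.707×0.1875 = 0.13256 in, L = 2×2.9375 = 5.875 in. φR_n = 0.75 × 0.6 × 80 × 0.13256 × 5.875 = 28.0 kips.
Base metal shear (0.375 in plate): yield φR_n = 1.0×0.6×36×0.375×5.875 = 47.6 kips; rupture φR_n = 0.75×0.6×58×0.375×5.875 = 57.5 kips; take 47.6 kips (yield).
Tension yield (gross): A_g = 1.5625×0.375 = 0.58594 in². φR_n = 0.90 × 36 × 0.58594 = 19.0 kips.
Governing: min(28.0, 47.6, 19.0) = 19.0 kips → gross-section yield.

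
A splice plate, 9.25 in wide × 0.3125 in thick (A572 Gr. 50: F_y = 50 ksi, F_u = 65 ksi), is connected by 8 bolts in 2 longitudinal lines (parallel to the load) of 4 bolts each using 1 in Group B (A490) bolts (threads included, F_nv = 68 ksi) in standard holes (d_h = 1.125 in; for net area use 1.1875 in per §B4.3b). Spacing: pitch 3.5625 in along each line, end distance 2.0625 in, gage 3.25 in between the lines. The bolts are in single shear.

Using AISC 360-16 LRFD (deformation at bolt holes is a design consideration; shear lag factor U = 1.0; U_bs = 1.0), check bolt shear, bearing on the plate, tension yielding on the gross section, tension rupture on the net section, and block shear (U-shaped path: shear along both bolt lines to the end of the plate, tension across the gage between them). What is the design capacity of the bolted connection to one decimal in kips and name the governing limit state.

104.7 kips (net-section rupture governs)

Bolt shear: A_b = π(1)²/4 = 0.7854 in². φR_n = 0.75 × 68 × 0.7854 × 8 × 1 = 320.4 kips.
Bearing (0.3125 in plate, F_u = 65 ksi): end bolts L_c = 2.0625 − 1.125/2 = 1.5, R_n = min(1.2×1.5×0.3125×65, 2.4×1×0.3125×65) = 36.563 kips/bolt; interior L_c = 3.5625 − 1.125 = 2.4375, R_n = 48.75 kips/bolt. φR_n = 0.75 × (2×36.563 + 6×48.75) = 274.2 kips.
Tension yield (gross): A_g = 9.25×0.3125 = 2.8906 in². φR_n = 0.90 × 50 × 2.8906 = 130.1 kips.
Tension rupture (net): A_n = (9.25 − 2×1.1875)×0.3125 = 2.1484 in² (U = 1.0, A_e = A_n). φR_n = 0.75 × 65 × 2.1484 = 104.7 kips.
Block shear: shear path 2×[2.0625+3×3.5625] = 2×12.75 in, A_gv = 7.9688, A_nv = 2×(12.75 − 3.5×1.1875)×0.3125 = 5.3711 in²; tension across gage: (3.25 − 1×1.1875)×0.3125 = 0.64453 in². R_n = min(0.6×65×5.3711, 0.6×50×7.9688) + 1.0×65×0.64453 = min(209.47, 239.06) + 41.894 = 251.36 kips. φR_n = 0.75 × 251.36 = 188.5 kips.
Governing: min(320.4, 274.2, 130.1, 104.7, 188.5) = 104.7 kips → net-section rupture.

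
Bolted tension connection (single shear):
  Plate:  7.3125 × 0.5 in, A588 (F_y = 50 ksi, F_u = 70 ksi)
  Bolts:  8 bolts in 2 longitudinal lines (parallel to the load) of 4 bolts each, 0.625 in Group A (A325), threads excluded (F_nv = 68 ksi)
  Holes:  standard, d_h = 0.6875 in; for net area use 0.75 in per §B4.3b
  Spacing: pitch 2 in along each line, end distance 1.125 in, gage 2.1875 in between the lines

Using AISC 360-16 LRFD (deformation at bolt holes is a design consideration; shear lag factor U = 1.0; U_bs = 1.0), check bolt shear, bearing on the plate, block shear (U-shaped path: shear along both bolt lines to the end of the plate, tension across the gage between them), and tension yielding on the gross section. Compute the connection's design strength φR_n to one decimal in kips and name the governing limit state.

Bolt shear: A_b = π(0.625)²/4 = 0.3068 in². φR_n = 0.75 × 68 × 0.3068 × 8 × 1 = 125.2 kips.
Bearing (0.5 in plate, F_u = 70 ksi): end bolts L_c = 1.125 − 0.6875/2 = 0.78125, R_n = min(1.2×0.78125×0.5×70, 2.4×0.625×0.5×70) = 32.813 kips/bolt; interior L_c = 2 − 0.6875 = 1.3125, R_n = 52.5 kips/bolt. φR_n = 0.75 × (2×32.813 + 6×52.5) = 285.5 kips.
Block shear: shear path 2×[1.125+3×2] = 2×7.125 in, A_gv = 7.125, A_nv = 2×(7.125 − 3.5×0.75)×0.5 = 4.5 in²; tension across gage: (2.1875 − 1×0.75)×0.5 = 0.71875 in². R_n = min(0.6×70×4.5, 0.6×50×7.125) + 1.0×70×0.71875 = min(189, 213.75) + 50.313 = 239.31 kips. φR_n = 0.75 × 239.31 = 179.5 kips.
Tension yield (gross): A_g = 7.3125×0.5 = 3.6563 in². φR_n = 0.90 × 50 × 3.6563 = 164.5 kips.
Governing: min(125.2, 285.5, 179.5, 164.5) = 125.2 kips → bolt shear.

125.2 kips (bolt shear governs)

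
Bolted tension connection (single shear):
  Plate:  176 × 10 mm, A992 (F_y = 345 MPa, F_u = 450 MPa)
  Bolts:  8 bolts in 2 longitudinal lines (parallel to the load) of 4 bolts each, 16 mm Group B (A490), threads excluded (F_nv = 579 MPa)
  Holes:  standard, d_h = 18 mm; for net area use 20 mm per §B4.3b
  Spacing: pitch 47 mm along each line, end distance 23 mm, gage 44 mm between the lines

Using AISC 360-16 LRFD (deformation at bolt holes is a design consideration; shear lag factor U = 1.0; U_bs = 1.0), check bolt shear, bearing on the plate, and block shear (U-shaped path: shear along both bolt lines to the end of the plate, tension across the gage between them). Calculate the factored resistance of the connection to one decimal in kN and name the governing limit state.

Bolt shear: A_b = π(16)²/4 = 201.06 mm². φR_n = 0.75 × 579 × 201.06 × 8 × 1 = 698.5 kN.
Bearing (10 mm plate, F_u = 450 MPa): end bolts L_c = 23 − 18/2 = 14, R_n = min(1.2×14×10×450, 2.4×16×10×450) = 75.6 kN/bolt; interior L_c = 47 − 18 = 29, R_n = 156.6 kN/bolt. φR_n = 0.75 × (2×75.6 + 6×156.6) = 818.1 kN.
Block shear: shear path 2×[23+3×47] = 2×164 mm, A_gv = 3280, A_nv = 2×(164 − 3.5×20)×10 = 1880 mm²; tension across gage: (44 − 1×20)×10 = 240 mm². R_n = min(0.6×450×1880, 0.6×345×3280) + 1.0×450×240 = min(507.6, 678.96) + 108 = 615.6 kN. φR_n = 0.75 × 615.6 = 461.7 kN.
Governing: min(698.5, 818.1, 461.7) = 461.7 kN → block shear.

461.7 kN (block shear governs)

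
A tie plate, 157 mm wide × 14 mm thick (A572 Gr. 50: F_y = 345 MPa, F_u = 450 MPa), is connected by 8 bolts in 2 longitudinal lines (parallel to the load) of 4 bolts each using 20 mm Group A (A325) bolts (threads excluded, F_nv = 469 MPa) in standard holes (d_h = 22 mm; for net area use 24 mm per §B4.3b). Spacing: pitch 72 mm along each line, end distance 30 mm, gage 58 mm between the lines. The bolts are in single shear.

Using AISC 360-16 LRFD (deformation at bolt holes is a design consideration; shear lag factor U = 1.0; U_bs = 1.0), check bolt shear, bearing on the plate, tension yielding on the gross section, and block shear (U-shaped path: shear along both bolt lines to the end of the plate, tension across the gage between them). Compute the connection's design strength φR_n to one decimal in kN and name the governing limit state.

682.5 kN (gross-section yield governs)

Bolt shear: A_b = π(20)²/4 = 314.16 mm². φR_n = 0.75 × 469 × 314.16 × 8 × 1 = 884.0 kN.
Bearing (14 mm plate, F_u = 450 MPa): end bolts L_c = 30 − 22/2 = 19, R_n = min(1.2×19×14×450, 2.4×20×14×450) = 143.64 kN/bolt; interior L_c = 72 − 22 = 50, R_n = 302.4 kN/bolt. φR_n = 0.75 × (2×143.64 + 6×302.4) = 1576.3 kN.
Tension yield (gross): A_g = 157×14 = 2198 mm². φR_n = 0.90 × 345 × 2198 = 682.5 kN.
Block shear: shear path 2×[30+3×72] = 2×246 mm, A_gv = 6888, A_nv = 2×(246 − 3.5×24)×14 = 4536 mm²; tension across gage: (58 − 1×24)×14 = 476 mm². R_n = min(0.6×450×4536, 0.6×345×6888) + 1.0×450×476 = min(1224.7, 1425.8) + 214.2 = 1438.9 kN. φR_n = 0.75 × 1438.9 = 1079.2 kN.
Governing: min(884.0, 1576.3, 682.5, 1079.2) = 682.5 kN → gross-section yield.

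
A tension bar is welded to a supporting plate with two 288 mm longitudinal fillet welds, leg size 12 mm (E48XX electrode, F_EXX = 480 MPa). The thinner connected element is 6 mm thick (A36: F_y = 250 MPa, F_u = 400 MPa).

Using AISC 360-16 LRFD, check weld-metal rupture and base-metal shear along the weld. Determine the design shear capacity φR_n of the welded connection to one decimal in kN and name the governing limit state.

518.4 kN (base-metal shear governs)

Weld metal: throat = 0.707×12 = 8.484 mm, L = 2×288 = 576 mm. φR_n = 0.75 × 0.6 × 480 × 8.484 × 576 = 1055.5 kN.
Base metal shear (6 mm plate): yield φR_n = 1.0×0.6×250×6×576 = 518.4 kN; rupture φR_n = 0.75×0.6×400×6×576 = 622.1 kN; take 518.4 kN (yield).
Governing: min(1055.5, 518.4) = 518.4 kN → base-metal shear.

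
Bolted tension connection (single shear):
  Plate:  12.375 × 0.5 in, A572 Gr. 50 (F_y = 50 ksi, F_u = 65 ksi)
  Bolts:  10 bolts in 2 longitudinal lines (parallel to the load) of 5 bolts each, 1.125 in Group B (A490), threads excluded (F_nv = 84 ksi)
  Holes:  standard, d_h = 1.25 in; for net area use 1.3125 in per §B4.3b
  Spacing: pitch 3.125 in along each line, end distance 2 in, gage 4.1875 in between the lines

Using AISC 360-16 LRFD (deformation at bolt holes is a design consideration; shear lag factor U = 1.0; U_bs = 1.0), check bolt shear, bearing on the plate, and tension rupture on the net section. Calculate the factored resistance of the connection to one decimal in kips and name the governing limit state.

237.7 kips (net-section rupture governs)

Bolt shear: A_b = π(1.125)²/4 = 0.99402 in². φR_n = 0.75 × 84 × 0.99402 × 10 × 1 = 626.2 kips.
Bearing (0.5 in plate, F_u = 65 ksi): end bolts L_c = 2 − 1.25/2 = 1.375, R_n = min(1.2×1.375×0.5×65, 2.4×1.125×0.5×65) = 53.625 kips/bolt; interior L_c = 3.125 − 1.25 = 1.875, R_n = 73.125 kips/bolt. φR_n = 0.75 × (2×53.625 + 8×73.125) = 519.2 kips.
Tension rupture (net): A_n = (12.375 − 2×1.3125)×0.5 = 4.875 in² (U = 1.0, A_e = A_n). φR_n = 0.75 × 65 × 4.875 = 237.7 kips.
Governing: min(626.2, 519.2, 237.7) = 237.7 kips → net-section rupture.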